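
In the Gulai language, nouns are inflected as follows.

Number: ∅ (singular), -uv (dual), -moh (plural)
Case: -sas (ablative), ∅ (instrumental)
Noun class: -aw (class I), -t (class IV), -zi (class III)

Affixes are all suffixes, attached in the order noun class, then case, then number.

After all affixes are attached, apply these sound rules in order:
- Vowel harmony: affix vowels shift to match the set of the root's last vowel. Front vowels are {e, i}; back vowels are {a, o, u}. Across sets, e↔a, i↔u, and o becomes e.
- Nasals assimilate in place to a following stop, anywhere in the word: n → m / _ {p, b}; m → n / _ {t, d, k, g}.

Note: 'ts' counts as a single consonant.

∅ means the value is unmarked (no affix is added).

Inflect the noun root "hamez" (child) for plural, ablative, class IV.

Attach noun class class IV -t → hamezt.
Attach case ablative -sas → hameztsas.
Attach number plural -moh → hameztsasmoh.
Apply vowel harmony: hameztsasmoh → hameztsesmeh.
Nasal assimilation: no change.

hameztsesmeh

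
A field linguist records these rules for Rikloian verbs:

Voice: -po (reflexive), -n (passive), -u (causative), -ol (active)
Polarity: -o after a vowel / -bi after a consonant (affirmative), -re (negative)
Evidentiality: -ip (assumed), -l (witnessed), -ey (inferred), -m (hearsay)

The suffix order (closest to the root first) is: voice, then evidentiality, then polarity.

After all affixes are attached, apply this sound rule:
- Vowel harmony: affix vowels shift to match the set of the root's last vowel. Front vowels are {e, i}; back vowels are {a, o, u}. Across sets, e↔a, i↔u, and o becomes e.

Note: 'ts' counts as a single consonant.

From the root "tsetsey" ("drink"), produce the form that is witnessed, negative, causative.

tsetseyilre

Attach voice causative -u → tsetseyu.
Attach evidentiality witnessed -l → tsetseyul.
Attach polarity negative -re → tsetseyulre.
Apply vowel harmony: tsetseyulre → tsetseyilre.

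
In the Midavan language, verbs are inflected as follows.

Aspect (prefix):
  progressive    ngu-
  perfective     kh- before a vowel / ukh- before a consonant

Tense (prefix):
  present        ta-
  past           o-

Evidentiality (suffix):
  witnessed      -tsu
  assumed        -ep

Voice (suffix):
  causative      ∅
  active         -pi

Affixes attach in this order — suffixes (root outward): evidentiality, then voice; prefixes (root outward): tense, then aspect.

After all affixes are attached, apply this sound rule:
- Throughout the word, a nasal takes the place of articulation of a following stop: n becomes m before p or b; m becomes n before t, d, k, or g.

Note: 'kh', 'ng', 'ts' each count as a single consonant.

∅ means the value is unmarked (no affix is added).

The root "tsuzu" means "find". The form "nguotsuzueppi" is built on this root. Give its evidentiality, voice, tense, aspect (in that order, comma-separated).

Segment: ngu-o-tsuzu-ep-pi.
evidentiality: -ep → assumed.
voice: -pi → active.
tense: o- → past.
aspect: ngu- → progressive.

assumed, active, past, progressive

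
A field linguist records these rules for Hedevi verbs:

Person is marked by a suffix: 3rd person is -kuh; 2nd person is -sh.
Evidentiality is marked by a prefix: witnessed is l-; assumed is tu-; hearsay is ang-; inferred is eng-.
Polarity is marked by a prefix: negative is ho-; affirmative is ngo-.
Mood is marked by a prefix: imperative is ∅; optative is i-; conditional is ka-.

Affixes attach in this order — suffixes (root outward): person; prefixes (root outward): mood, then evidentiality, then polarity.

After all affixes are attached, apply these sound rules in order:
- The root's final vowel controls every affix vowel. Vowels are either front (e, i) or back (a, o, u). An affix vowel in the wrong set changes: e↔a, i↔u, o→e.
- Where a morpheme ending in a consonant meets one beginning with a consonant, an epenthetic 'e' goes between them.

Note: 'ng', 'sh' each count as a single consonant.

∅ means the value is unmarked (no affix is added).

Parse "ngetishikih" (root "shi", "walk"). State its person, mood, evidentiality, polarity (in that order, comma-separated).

3rd person, imperative, assumed, affirmative

Segment: ngo-tu-shi-kuh.
person: -kuh → 3rd person.
mood: ∅ → imperative.
evidentiality: tu- → assumed.
polarity: ngo- → affirmative.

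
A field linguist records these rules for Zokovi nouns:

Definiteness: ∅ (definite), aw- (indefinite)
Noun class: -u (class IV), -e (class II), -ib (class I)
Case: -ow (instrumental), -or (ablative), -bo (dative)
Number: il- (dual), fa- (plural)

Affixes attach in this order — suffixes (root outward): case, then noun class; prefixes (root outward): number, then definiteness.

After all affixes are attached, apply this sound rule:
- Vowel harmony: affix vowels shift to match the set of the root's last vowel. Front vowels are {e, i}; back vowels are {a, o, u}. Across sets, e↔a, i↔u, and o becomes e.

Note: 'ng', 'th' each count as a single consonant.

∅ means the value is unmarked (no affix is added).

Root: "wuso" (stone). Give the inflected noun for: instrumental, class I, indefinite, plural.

Attach case instrumental -ow → wusoow.
Attach noun class class I -ib → wusoowib.
Attach number plural fa- → fawusoowib.
Attach definiteness indefinite aw- → awfawusoowib.
Apply vowel harmony: awfawusoowib → awfawusoowub.

awfawusoowub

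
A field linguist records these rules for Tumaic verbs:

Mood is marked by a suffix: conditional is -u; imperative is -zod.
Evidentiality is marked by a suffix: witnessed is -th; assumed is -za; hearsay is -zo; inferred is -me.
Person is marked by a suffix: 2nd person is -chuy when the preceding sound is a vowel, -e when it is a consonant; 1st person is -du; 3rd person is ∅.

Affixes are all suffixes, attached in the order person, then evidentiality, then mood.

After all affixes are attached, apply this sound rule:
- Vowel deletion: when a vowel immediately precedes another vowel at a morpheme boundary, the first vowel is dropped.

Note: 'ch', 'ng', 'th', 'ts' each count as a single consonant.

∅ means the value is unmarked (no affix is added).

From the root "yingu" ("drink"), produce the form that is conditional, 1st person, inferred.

Attach person 1st person -du → yingudu.
Attach evidentiality inferred -me → yingudume.
Attach mood conditional -u → yingudumeu.
Apply vowel deletion: yingudumeu → yingudumu.

yingudumu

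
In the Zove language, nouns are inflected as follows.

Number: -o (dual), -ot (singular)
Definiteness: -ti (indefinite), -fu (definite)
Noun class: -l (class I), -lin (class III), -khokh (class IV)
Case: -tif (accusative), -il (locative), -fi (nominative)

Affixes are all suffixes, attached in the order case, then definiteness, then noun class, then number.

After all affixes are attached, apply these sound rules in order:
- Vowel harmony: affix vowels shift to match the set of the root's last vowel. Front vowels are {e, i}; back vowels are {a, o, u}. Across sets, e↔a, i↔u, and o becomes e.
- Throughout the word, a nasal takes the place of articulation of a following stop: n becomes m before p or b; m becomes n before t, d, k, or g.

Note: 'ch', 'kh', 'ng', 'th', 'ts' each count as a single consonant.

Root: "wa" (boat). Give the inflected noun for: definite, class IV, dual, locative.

Attach case locative -il → wail.
Attach definiteness definite -fu → wailfu.
Attach noun class class IV -khokh → wailfukhokh.
Attach number dual -o → wailfukhokho.
Apply vowel harmony: wailfukhokho → waulfukhokho.
Nasal assimilation: no change.

waulfukhokho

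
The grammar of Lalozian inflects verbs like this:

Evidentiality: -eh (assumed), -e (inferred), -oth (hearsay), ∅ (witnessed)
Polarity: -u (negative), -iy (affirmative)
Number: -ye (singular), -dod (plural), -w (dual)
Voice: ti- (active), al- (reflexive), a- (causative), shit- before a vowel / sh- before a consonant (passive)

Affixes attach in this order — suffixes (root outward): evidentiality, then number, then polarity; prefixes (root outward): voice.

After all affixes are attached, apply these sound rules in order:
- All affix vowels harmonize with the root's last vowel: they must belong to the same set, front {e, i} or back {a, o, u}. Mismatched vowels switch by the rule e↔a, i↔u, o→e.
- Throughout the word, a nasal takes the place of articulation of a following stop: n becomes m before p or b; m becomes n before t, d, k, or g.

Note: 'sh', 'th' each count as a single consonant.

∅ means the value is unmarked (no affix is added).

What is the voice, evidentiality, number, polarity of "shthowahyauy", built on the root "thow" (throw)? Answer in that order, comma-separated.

Segment: sh-thow-eh-ye-iy.
voice: shit/sh- → passive.
evidentiality: -eh → assumed.
number: -ye → singular.
polarity: -iy → affirmative.

passive, assumed, singular, affirmative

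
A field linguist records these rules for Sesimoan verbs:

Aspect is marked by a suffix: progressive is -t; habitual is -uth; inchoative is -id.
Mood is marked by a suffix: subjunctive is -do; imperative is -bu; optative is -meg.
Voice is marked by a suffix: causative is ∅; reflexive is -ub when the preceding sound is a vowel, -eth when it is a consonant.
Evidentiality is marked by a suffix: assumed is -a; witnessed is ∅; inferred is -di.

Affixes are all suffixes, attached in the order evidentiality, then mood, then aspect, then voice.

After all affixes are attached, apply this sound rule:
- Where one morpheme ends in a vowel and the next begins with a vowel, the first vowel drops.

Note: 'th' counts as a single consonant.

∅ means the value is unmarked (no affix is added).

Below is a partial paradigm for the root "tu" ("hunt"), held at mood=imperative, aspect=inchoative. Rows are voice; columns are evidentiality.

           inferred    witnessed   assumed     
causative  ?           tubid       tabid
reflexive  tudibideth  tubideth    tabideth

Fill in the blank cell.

tudibid

Attach evidentiality inferred -di → tudi.
Attach mood imperative -bu → tudibu.
Attach aspect inchoative -id → tudibuid.
voice = causative: zero marking, form stays tudibuid.
Apply vowel deletion: tudibuid → tudibid.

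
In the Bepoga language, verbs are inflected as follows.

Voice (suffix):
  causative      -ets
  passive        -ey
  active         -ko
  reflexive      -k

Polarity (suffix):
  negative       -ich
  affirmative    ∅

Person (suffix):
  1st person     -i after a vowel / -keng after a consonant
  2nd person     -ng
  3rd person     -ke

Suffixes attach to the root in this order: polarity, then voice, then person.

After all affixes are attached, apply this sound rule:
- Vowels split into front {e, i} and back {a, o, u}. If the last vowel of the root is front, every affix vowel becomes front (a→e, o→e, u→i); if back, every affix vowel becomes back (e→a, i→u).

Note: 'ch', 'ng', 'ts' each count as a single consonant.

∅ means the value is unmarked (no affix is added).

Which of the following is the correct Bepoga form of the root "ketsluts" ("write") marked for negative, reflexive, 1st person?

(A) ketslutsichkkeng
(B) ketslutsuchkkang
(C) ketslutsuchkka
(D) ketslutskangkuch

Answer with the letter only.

Attach polarity negative -ich → ketslutsich.
Attach voice reflexive -k → ketslutsichk.
Attach person 1st person -keng (after consonant 'k') → ketslutsichkkeng.
Apply vowel harmony: ketslutsichkkeng → ketslutsuchkkang.
So the correct form is ketslutsuchkkang, option (B).
(D) ketslutskangkuch is wrong: it has the affixes in the wrong order.
(A) ketslutsichkkeng is wrong: it fails to apply the sound rule(s).
(C) ketslutsuchkka is wrong: it uses 3rd person instead of 1st person for person.

B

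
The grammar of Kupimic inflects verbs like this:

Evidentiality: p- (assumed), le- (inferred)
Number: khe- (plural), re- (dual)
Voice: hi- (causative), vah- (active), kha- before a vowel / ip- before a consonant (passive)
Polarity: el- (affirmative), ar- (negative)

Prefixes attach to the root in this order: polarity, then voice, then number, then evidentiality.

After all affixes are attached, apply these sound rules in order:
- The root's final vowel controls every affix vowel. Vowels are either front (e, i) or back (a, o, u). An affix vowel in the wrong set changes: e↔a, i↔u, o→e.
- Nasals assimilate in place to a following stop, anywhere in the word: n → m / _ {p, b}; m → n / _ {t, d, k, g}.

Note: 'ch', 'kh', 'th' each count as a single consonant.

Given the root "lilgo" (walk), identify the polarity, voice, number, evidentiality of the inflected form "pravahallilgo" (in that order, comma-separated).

Segment: p-re-vah-el-lilgo.
polarity: el- → affirmative.
voice: vah- → active.
number: re- → dual.
evidentiality: p- → assumed.

affirmative, active, dual, assumed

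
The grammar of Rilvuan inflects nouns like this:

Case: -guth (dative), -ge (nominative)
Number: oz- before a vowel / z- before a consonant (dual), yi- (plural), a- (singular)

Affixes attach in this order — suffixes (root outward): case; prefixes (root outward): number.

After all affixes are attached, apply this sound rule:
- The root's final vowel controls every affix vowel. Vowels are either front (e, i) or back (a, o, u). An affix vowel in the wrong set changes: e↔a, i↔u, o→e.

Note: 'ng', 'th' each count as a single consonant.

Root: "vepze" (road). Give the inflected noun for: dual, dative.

zvepzegith

Attach number dual z- (before consonant 'v') → zvepze.
Attach case dative -guth → zvepzeguth.
Apply vowel harmony: zvepzeguth → zvepzegith.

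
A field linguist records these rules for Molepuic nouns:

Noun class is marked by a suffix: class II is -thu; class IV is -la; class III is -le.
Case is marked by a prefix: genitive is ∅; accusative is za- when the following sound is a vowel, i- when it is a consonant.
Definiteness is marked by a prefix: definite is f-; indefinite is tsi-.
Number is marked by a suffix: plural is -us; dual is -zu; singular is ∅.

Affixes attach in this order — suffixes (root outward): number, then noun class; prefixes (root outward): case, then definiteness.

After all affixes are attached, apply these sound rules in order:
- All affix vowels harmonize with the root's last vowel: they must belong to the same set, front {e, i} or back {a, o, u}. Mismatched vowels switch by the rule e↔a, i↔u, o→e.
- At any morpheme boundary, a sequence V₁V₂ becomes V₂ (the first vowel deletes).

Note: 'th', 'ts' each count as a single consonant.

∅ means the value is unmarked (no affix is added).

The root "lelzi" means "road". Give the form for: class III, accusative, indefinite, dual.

Attach case accusative i- (before consonant 'l') → ilelzi.
Attach number dual -zu → ilelzizu.
Attach definiteness indefinite tsi- → tsiilelzizu.
Attach noun class class III -le → tsiilelzizule.
Apply vowel harmony: tsiilelzizule → tsiilelzizile.
Apply vowel deletion: tsiilelzizile → tsilelzizile.

tsilelzizile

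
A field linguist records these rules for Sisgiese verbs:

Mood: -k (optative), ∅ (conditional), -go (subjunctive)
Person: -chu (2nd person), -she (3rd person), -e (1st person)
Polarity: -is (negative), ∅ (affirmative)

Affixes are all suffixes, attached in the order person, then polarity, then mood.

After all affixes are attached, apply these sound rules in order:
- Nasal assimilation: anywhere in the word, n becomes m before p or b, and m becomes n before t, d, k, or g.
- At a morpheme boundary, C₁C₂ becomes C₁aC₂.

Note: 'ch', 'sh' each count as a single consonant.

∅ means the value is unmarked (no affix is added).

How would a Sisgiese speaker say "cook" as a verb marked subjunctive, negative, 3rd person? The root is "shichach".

shichachasheisago

Attach person 3rd person -she → shichachshe.
Attach polarity negative -is → shichachsheis.
Attach mood subjunctive -go → shichachsheisgo.
Nasal assimilation: no change.
Apply epenthesis: shichachsheisgo → shichachasheisago.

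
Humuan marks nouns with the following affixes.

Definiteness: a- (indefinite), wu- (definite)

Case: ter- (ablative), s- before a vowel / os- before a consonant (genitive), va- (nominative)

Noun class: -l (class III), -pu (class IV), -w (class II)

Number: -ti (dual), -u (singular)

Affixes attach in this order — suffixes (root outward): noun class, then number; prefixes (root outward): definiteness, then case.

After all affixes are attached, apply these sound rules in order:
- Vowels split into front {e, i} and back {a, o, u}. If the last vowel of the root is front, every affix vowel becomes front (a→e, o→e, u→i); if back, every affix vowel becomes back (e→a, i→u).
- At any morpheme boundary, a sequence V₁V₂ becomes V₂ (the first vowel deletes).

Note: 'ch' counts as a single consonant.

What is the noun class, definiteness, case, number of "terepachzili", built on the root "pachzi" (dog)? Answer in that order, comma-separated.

Segment: ter-a-pachzi-l-u.
noun class: -l → class III.
definiteness: a- → indefinite.
case: ter- → ablative.
number: -u → singular.

class III, indefinite, ablative, singular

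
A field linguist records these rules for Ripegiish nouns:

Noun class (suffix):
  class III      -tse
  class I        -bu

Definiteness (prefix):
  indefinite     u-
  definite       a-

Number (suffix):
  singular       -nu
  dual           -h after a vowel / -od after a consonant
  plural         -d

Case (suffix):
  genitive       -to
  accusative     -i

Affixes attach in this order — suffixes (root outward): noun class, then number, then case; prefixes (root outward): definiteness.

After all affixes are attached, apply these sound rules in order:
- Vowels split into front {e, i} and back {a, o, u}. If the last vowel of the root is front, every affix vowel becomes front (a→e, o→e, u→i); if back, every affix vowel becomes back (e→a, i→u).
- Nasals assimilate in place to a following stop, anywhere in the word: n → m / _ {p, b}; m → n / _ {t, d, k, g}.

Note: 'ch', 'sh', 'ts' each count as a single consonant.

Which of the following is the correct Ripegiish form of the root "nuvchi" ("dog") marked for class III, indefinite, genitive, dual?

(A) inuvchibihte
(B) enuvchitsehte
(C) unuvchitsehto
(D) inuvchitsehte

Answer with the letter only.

D

Attach noun class class III -tse → nuvchitse.
Attach number dual -h (after vowel 'e') → nuvchitseh.
Attach case genitive -to → nuvchitsehto.
Attach definiteness indefinite u- → unuvchitsehto.
Apply vowel harmony: unuvchitsehto → inuvchitsehte.
Nasal assimilation: no change.
So the correct form is inuvchitsehte, option (D).
(C) unuvchitsehto is wrong: it fails to apply the sound rule(s).
(B) enuvchitsehte is wrong: it uses definite instead of indefinite for definiteness.
(A) inuvchibihte is wrong: it uses class I instead of class III for noun class.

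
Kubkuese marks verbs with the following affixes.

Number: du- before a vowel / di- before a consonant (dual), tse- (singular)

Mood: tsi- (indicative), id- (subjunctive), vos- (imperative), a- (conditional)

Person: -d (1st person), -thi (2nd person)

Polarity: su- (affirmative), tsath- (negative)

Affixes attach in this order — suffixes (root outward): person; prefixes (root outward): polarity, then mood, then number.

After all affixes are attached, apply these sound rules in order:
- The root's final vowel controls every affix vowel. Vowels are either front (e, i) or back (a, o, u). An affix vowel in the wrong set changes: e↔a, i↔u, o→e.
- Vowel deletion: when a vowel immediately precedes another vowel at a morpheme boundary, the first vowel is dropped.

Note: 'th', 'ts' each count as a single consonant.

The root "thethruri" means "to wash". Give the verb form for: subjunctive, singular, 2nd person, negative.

tsidtseththethrurithi

Attach polarity negative tsath- → tsaththethruri.
Attach mood subjunctive id- → idtsaththethruri.
Attach number singular tse- → tseidtsaththethruri.
Attach person 2nd person -thi → tseidtsaththethrurithi.
Apply vowel harmony: tseidtsaththethrurithi → tseidtseththethrurithi.
Apply vowel deletion: tseidtseththethrurithi → tsidtseththethrurithi.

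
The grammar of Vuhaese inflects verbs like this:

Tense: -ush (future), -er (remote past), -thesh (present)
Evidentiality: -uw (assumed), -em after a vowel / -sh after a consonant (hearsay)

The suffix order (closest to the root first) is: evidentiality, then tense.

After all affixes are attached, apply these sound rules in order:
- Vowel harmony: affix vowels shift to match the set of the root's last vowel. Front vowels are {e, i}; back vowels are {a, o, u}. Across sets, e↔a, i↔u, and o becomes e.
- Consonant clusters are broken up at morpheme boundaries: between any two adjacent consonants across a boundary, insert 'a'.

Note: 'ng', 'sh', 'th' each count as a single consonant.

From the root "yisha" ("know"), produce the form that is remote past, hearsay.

Attach evidentiality hearsay -em (after vowel 'a') → yishaem.
Attach tense remote past -er → yishaemer.
Apply vowel harmony: yishaemer → yishaamar.
Epenthesis: no change.

yishaamar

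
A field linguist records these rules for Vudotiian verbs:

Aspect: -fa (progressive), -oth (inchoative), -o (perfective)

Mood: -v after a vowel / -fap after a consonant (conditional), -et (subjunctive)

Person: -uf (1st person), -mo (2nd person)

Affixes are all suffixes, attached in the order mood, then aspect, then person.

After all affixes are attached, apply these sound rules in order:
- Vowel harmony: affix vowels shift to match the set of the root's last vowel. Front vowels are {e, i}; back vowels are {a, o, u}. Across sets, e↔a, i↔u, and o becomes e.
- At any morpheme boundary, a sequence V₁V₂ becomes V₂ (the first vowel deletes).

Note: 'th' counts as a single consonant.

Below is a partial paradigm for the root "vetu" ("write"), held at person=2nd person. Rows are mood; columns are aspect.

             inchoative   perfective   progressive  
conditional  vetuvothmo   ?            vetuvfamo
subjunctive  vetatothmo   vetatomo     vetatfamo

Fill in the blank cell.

vetuvomo

Attach mood conditional -v (after vowel 'u') → vetuv.
Attach aspect perfective -o → vetuvo.
Attach person 2nd person -mo → vetuvomo.
Vowel harmony: no change.
Vowel deletion: no change.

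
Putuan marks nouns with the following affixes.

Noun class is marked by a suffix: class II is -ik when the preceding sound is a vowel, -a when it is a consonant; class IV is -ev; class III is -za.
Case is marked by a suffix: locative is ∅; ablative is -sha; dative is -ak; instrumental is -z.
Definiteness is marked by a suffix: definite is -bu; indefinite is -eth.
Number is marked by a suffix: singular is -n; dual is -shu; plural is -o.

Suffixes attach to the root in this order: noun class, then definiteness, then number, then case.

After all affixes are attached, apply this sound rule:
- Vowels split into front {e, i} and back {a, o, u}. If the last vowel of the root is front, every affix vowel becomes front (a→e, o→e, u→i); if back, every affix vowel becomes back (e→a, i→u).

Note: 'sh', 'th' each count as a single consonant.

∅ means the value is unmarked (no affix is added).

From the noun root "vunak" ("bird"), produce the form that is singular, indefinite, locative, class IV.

Attach noun class class IV -ev → vunakev.
Attach definiteness indefinite -eth → vunakeveth.
Attach number singular -n → vunakevethn.
case = locative: zero marking, form stays vunakevethn.
Apply vowel harmony: vunakevethn → vunakavathn.

vunakavathn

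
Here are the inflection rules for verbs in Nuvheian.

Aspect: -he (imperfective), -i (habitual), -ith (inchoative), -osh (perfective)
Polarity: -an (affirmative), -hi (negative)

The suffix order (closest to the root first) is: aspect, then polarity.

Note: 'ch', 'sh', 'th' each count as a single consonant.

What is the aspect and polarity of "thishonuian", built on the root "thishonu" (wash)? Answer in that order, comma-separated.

habitual, affirmative

Segment: thishonu-i-an.
aspect: -i → habitual.
polarity: -an → affirmative.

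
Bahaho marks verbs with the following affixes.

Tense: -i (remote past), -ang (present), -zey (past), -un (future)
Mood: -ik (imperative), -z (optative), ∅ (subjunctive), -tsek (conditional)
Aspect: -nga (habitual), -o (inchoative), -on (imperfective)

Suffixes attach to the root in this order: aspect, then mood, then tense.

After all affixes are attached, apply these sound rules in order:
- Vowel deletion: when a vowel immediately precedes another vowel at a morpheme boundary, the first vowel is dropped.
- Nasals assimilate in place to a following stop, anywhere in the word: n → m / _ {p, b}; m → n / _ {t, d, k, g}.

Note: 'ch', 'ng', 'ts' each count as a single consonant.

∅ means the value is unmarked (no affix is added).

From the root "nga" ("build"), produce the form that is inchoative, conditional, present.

Attach aspect inchoative -o → ngao.
Attach mood conditional -tsek → ngaotsek.
Attach tense present -ang → ngaotsekang.
Apply vowel deletion: ngaotsekang → ngotsekang.
Nasal assimilation: no change.

ngotsekang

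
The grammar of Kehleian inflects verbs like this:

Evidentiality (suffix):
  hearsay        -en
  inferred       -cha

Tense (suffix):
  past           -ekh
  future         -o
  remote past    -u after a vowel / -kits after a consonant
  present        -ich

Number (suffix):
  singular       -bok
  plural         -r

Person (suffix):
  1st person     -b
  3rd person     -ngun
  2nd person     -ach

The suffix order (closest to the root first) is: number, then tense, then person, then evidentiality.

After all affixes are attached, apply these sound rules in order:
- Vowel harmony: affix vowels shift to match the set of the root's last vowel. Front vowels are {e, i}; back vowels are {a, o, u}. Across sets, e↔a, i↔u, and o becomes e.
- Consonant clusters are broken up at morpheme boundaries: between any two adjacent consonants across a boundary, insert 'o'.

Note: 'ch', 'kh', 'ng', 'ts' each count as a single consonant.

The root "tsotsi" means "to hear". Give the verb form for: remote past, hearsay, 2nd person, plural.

tsotsirokitsechen

Attach number plural -r → tsotsir.
Attach tense remote past -kits (after consonant 'r') → tsotsirkits.
Attach person 2nd person -ach → tsotsirkitsach.
Attach evidentiality hearsay -en → tsotsirkitsachen.
Apply vowel harmony: tsotsirkitsachen → tsotsirkitsechen.
Apply epenthesis: tsotsirkitsechen → tsotsirokitsechen.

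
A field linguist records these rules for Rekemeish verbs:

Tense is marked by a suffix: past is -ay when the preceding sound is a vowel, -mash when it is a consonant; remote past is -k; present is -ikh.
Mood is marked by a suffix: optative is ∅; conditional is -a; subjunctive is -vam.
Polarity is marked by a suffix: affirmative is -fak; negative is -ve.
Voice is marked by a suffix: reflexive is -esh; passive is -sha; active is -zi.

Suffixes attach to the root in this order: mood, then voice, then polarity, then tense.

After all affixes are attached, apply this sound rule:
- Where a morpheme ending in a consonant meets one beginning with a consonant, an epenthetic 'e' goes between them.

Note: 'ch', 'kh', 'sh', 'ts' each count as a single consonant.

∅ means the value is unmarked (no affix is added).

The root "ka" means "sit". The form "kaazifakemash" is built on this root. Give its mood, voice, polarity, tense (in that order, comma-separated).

conditional, active, affirmative, past

Segment: ka-a-zi-fak-mash.
mood: -a → conditional.
voice: -zi → active.
polarity: -fak → affirmative.
tense: -ay/mash → past.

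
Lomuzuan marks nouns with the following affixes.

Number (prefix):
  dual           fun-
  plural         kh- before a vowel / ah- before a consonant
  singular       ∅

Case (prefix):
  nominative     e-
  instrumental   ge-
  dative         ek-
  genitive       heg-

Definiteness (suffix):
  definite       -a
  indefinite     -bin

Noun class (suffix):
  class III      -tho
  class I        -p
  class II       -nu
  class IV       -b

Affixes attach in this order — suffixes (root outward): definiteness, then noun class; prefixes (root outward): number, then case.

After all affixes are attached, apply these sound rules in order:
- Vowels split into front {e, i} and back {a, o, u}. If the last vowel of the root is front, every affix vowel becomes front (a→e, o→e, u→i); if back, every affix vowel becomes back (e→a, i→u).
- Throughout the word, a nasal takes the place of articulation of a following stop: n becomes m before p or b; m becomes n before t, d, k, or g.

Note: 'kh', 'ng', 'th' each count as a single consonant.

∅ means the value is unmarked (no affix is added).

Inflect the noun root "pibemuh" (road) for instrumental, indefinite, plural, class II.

gaahpibemuhbunnu

Attach number plural ah- (before consonant 'p') → ahpibemuh.
Attach definiteness indefinite -bin → ahpibemuhbin.
Attach case instrumental ge- → geahpibemuhbin.
Attach noun class class II -nu → geahpibemuhbinnu.
Apply vowel harmony: geahpibemuhbinnu → gaahpibemuhbunnu.
Nasal assimilation: no change.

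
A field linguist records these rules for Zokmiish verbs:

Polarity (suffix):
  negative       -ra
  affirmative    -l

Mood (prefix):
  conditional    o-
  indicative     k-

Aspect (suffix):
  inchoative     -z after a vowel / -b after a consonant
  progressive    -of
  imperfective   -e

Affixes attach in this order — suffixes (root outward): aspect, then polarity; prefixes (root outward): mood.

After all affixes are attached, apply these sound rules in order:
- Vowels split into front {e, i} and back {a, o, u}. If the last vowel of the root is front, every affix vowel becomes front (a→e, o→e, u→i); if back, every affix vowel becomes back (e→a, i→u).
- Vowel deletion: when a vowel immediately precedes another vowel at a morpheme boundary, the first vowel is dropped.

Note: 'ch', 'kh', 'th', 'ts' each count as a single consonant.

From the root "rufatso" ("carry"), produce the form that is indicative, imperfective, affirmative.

Attach mood indicative k- → krufatso.
Attach aspect imperfective -e → krufatsoe.
Attach polarity affirmative -l → krufatsoel.
Apply vowel harmony: krufatsoel → krufatsoal.
Apply vowel deletion: krufatsoal → krufatsal.

krufatsal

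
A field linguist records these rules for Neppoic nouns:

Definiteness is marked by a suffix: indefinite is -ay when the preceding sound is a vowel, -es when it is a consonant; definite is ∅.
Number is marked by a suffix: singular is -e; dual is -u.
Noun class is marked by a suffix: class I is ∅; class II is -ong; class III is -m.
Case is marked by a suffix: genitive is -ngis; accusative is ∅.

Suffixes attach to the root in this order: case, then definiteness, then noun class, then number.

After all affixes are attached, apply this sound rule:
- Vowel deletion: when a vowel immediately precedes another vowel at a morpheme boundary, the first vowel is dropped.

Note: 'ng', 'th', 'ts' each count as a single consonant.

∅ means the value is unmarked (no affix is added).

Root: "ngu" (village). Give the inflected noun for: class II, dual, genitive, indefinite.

ngungisesongu

Attach case genitive -ngis → ngungis.
Attach definiteness indefinite -es (after consonant 's') → ngungises.
Attach noun class class II -ong → ngungisesong.
Attach number dual -u → ngungisesongu.
Vowel deletion: no change.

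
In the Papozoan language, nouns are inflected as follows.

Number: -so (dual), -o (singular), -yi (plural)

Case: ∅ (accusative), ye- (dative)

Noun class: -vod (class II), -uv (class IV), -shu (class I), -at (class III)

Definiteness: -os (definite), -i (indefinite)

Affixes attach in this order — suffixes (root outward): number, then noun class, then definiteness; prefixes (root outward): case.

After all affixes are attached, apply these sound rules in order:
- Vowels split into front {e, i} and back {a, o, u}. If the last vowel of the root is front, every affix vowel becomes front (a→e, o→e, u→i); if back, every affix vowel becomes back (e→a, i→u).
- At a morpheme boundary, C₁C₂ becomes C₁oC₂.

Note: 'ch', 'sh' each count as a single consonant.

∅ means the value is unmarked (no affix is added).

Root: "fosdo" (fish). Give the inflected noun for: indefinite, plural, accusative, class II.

fosdoyuvodu

Attach number plural -yi → fosdoyi.
Attach noun class class II -vod → fosdoyivod.
Attach definiteness indefinite -i → fosdoyivodi.
case = accusative: zero marking, form stays fosdoyivodi.
Apply vowel harmony: fosdoyivodi → fosdoyuvodu.
Epenthesis: no change.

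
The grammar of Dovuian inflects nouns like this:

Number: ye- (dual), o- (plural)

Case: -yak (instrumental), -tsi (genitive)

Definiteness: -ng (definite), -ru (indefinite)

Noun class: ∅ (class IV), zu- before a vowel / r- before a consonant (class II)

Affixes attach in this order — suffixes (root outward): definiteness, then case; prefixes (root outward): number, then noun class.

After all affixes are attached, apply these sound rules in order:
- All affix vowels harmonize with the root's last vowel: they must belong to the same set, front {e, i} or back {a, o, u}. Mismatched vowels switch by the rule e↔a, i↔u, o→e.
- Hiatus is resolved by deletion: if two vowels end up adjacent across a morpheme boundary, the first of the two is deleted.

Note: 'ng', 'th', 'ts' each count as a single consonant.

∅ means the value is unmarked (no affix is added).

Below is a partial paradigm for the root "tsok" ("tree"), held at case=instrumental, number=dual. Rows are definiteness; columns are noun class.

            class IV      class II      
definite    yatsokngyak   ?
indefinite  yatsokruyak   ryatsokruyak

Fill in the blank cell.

Attach definiteness definite -ng → tsokng.
Attach case instrumental -yak → tsokngyak.
Attach number dual ye- → yetsokngyak.
Attach noun class class II r- (before consonant 'y') → ryetsokngyak.
Apply vowel harmony: ryetsokngyak → ryatsokngyak.
Vowel deletion: no change.

ryatsokngyak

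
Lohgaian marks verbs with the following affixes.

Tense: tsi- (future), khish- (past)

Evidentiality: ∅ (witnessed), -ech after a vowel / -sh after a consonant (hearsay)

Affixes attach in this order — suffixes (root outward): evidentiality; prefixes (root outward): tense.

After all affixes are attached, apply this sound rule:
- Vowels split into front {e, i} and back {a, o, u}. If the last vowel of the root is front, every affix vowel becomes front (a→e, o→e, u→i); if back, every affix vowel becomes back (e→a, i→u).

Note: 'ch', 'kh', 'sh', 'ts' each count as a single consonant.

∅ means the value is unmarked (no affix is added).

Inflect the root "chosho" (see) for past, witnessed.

evidentiality = witnessed: zero marking, form stays chosho.
Attach tense past khish- → khishchosho.
Apply vowel harmony: khishchosho → khushchosho.

khushchosho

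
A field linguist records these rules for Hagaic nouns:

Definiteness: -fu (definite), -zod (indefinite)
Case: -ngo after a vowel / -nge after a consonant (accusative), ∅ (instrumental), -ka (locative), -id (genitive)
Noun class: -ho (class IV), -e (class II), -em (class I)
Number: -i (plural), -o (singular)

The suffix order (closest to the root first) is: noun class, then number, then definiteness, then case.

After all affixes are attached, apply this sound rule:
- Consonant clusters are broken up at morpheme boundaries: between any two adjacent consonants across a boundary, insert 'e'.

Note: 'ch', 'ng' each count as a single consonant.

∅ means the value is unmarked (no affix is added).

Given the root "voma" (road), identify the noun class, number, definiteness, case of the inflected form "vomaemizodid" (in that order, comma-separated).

class I, plural, indefinite, genitive

Segment: voma-em-i-zod-id.
noun class: -em → class I.
number: -i → plural.
definiteness: -zod → indefinite.
case: -id → genitive.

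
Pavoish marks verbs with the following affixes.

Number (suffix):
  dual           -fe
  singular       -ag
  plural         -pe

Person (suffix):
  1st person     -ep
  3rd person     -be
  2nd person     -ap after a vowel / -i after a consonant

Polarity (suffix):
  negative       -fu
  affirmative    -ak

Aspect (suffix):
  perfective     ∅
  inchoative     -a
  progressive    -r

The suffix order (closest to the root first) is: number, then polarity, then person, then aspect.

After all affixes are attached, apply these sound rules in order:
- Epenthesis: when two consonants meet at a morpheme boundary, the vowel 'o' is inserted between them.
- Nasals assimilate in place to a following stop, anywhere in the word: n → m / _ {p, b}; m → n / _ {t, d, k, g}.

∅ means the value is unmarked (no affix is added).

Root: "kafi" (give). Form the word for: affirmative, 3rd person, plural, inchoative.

Attach number plural -pe → kafipe.
Attach polarity affirmative -ak → kafipeak.
Attach person 3rd person -be → kafipeakbe.
Attach aspect inchoative -a → kafipeakbea.
Apply epenthesis: kafipeakbea → kafipeakobea.
Nasal assimilation: no change.

kafipeakobea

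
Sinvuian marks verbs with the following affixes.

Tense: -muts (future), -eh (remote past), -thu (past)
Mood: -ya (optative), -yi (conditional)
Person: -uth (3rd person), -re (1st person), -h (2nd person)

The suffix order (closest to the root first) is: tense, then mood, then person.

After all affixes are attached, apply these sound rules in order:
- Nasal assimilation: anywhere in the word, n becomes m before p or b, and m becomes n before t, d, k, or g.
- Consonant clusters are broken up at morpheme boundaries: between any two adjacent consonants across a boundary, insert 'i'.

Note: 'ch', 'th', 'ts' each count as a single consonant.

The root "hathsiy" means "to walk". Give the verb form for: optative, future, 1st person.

hathsiyimutsiyare

Attach tense future -muts → hathsiymuts.
Attach mood optative -ya → hathsiymutsya.
Attach person 1st person -re → hathsiymutsyare.
Nasal assimilation: no change.
Apply epenthesis: hathsiymutsyare → hathsiyimutsiyare.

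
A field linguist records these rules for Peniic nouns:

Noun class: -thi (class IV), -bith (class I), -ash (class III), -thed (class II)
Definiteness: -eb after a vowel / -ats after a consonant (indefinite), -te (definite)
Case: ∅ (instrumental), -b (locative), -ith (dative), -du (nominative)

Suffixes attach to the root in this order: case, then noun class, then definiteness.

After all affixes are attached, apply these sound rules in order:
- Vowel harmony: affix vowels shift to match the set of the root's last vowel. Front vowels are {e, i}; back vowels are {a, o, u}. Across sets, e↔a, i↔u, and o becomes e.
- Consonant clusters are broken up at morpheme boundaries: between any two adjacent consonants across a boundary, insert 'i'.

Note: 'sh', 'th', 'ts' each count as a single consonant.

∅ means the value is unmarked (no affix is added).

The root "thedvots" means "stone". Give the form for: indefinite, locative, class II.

thedvotsibithadats

Attach case locative -b → thedvotsb.
Attach noun class class II -thed → thedvotsbthed.
Attach definiteness indefinite -ats (after consonant 'd') → thedvotsbthedats.
Apply vowel harmony: thedvotsbthedats → thedvotsbthadats.
Apply epenthesis: thedvotsbthadats → thedvotsibithadats.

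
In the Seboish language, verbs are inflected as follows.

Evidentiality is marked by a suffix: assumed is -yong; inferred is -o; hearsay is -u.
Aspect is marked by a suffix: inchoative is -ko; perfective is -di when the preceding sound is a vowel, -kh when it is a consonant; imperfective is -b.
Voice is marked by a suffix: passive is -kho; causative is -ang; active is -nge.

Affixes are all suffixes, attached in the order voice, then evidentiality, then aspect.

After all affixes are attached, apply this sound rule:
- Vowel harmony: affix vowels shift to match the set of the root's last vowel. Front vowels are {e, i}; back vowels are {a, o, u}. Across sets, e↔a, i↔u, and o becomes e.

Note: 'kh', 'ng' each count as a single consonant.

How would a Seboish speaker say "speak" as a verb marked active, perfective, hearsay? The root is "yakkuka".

yakkukangaudu

Attach voice active -nge → yakkukange.
Attach evidentiality hearsay -u → yakkukangeu.
Attach aspect perfective -di (after vowel 'u') → yakkukangeudi.
Apply vowel harmony: yakkukangeudi → yakkukangaudu.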